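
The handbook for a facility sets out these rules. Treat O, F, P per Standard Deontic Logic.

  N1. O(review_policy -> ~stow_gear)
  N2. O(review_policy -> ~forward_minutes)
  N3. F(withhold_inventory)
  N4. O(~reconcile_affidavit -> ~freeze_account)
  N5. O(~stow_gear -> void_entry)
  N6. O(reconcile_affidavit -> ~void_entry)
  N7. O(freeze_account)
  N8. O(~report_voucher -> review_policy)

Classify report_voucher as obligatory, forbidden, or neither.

Obligatory

Premise 7 gives O(freeze_account).
Premise 4, O(~reconcile_affidavit -> ~freeze_account), contraposes to O(freeze_account -> reconcile_affidavit); with O(freeze_account) we get O(reconcile_affidavit).
With premise 6, O(reconcile_affidavit -> ~void_entry), the K-axiom yields O(~void_entry).
The contrapositive of premise 5 (O(~stow_gear -> void_entry)) is O(~void_entry -> stow_gear), and O(~void_entry) is already established, so O(stow_gear).
Premise 1, O(review_policy -> ~stow_gear), contraposes to O(stow_gear -> ~review_policy); with O(stow_gear) we get O(~review_policy).
The contrapositive of premise 8 (O(~report_voucher -> review_policy)) is O(~review_policy -> report_voucher), and O(~review_policy) is already established, so O(report_voucher).
Premises 2, 3 do not contribute to this derivation.
Hence report_voucher is obligatory.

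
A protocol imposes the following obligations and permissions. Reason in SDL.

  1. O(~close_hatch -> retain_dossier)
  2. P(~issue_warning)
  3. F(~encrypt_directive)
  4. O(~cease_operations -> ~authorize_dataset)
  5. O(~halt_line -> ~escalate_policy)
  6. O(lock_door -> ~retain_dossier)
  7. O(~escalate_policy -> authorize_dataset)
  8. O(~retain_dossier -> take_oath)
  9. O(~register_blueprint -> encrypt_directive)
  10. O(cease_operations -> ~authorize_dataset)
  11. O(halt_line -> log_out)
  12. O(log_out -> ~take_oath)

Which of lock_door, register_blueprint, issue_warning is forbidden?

lock_door

Premises 10 and 4 are O(cease_operations -> ~authorize_dataset) and O(~cease_operations -> ~authorize_dataset); every ideal world satisfies cease_operations or ~cease_operations, so in either case ~authorize_dataset holds — hence O(~authorize_dataset).
Premise 7 is O(~escalate_policy -> authorize_dataset); contrapositively O(~authorize_dataset -> escalate_policy). Since O(~authorize_dataset) holds, K gives O(escalate_policy).
Premise 5 is O(~halt_line -> ~escalate_policy); contrapositively O(escalate_policy -> halt_line). Since O(escalate_policy) holds, K gives O(halt_line).
Applying K to premise 11 (O(halt_line -> log_out)) and O(halt_line) yields O(log_out).
Applying K to premise 12 (O(log_out -> ~take_oath)) and O(log_out) yields O(~take_oath).
The contrapositive of premise 8 (O(~retain_dossier -> take_oath)) is O(~take_oath -> retain_dossier), and O(~take_oath) is already established, so O(retain_dossier).
Premise 6, O(lock_door -> ~retain_dossier), contraposes to O(retain_dossier -> ~lock_door); with O(retain_dossier) we get O(~lock_door).
So O(~lock_door) holds, i.e. lock_door is forbidden. None of the other listed options is forbidden under the premises.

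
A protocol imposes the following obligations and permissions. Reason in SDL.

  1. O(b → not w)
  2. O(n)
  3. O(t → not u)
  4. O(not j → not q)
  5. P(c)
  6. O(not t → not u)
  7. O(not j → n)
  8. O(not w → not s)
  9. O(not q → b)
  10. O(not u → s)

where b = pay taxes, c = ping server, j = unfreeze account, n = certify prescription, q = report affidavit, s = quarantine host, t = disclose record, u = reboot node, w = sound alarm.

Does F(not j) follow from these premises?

Yes

By case analysis on t: premise 3 gives O(t → not u) and premise 6 gives O(not t → not u), so O(not u) either way.
With premise 10, O(not u → s), the K-axiom yields O(s).
Premise 8 is O(not w → not s); contrapositively O(s → w). Since O(s) holds, K gives O(w).
Premise 1 is O(b → not w); contrapositively O(w → not b). Since O(w) holds, K gives O(not b).
Premise 9 is O(not q → b); contrapositively O(not b → q). Since O(not b) holds, K gives O(q).
Premise 4 is O(not j → not q); contrapositively O(q → j). Since O(q) holds, K gives O(j).
Premises 2, 5, 7 do not contribute to this derivation.
So O(j) holds, i.e. F(not j). The claim follows.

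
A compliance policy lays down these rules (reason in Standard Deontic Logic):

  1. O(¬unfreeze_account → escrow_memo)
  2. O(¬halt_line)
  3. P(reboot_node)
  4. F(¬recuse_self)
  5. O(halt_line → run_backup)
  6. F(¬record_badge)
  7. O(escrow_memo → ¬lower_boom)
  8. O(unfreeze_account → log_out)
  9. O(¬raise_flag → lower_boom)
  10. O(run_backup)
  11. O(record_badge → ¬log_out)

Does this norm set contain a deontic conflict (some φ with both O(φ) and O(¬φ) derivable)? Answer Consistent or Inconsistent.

Consistent

Premise 5 is O(halt_line → run_backup); even if O(run_backup) held, inferring O(halt_line) would be affirming the consequent — invalid.
So O(halt_line) is not derivable, and the apparent clash with O(¬halt_line) does not arise.
A world satisfying every obligation exists (e.g. escrow_memo=true, halt_line=false, log_out=false, lower_boom=false, raise_flag=true, reboot_node=false, record_badge=true, recuse_self=true, run_backup=true, unfreeze_account=false); no atom is both obligatory and forbidden, so the set is consistent.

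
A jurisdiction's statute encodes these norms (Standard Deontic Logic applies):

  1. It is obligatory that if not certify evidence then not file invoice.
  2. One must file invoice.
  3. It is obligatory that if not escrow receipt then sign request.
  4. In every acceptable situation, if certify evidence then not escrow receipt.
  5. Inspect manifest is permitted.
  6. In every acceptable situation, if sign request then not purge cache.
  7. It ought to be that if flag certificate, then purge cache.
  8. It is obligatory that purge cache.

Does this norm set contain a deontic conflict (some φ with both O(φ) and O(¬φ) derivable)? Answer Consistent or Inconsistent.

Premise 8 gives O(purge_cache).
Premise 6, O(sign_request → ¬purge_cache), contraposes to O(purge_cache → ¬sign_request); with O(purge_cache) we get O(¬sign_request).
Premise 3 is O(¬escrow_receipt → sign_request); contrapositively O(¬sign_request → escrow_receipt). Since O(¬sign_request) holds, K gives O(escrow_receipt).
Premise 4, O(certify_evidence → ¬escrow_receipt), contraposes to O(escrow_receipt → ¬certify_evidence); with O(escrow_receipt) we get O(¬certify_evidence).
From O(¬certify_evidence) and premise 1, O(¬certify_evidence → ¬file_invoice), we obtain O(¬file_invoice).
However, premise 2 gives O(file_invoice).
We now have both O(¬file_invoice) and O(file_invoice) — file_invoice is simultaneously obligatory and forbidden, violating the D-axiom.

Inconsistent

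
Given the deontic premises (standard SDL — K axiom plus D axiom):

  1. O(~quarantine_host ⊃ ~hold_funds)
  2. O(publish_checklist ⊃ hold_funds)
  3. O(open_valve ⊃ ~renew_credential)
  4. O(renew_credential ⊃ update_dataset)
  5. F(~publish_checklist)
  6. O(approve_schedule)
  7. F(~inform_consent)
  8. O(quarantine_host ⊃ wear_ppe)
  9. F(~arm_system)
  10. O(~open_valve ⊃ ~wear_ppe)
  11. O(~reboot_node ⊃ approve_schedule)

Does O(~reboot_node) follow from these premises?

No

Premise 11 is O(~reboot_node ⊃ approve_schedule); even if O(approve_schedule) held, inferring O(~reboot_node) would be affirming the consequent — invalid.
No other premise forces O(~reboot_node). An ideal world satisfying every premise can still have ~reboot_node false, so O(~reboot_node) is not derivable.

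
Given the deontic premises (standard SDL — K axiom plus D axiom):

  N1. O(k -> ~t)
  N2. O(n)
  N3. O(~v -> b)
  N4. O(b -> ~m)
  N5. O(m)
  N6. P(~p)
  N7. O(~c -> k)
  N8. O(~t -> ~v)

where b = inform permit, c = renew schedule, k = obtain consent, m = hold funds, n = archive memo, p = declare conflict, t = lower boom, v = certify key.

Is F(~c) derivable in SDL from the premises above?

Yes

From premise 5 we have O(m).
Premise 4 is O(b -> ~m); contrapositively O(m -> ~b). Since O(m) holds, K gives O(~b).
The contrapositive of premise 3 (O(~v -> b)) is O(~b -> v), and O(~b) is already established, so O(v).
The contrapositive of premise 8 (O(~t -> ~v)) is O(v -> t), and O(v) is already established, so O(t).
Premise 1, O(k -> ~t), contraposes to O(t -> ~k); with O(t) we get O(~k).
Premise 7 is O(~c -> k); contrapositively O(~k -> c). Since O(~k) holds, K gives O(c).
Premises 2, 6 do not contribute to this derivation.
So O(c) holds, i.e. F(~c). The claim follows.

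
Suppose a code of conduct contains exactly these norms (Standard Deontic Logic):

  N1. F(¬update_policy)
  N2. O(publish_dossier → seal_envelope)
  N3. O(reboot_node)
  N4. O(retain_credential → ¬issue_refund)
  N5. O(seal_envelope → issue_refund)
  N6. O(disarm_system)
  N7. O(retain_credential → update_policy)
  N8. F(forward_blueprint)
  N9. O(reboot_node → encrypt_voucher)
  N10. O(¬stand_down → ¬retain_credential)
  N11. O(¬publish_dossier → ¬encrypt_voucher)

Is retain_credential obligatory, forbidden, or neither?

Forbidden

Premise 3 states O(reboot_node) outright.
Applying K to premise 9 (O(reboot_node → encrypt_voucher)) and O(reboot_node) yields O(encrypt_voucher).
Premise 11 is O(¬publish_dossier → ¬encrypt_voucher); contrapositively O(encrypt_voucher → publish_dossier). Since O(encrypt_voucher) holds, K gives O(publish_dossier).
With premise 2, O(publish_dossier → seal_envelope), the K-axiom yields O(seal_envelope).
With premise 5, O(seal_envelope → issue_refund), the K-axiom yields O(issue_refund).
Premise 4, O(retain_credential → ¬issue_refund), contraposes to O(issue_refund → ¬retain_credential); with O(issue_refund) we get O(¬retain_credential).
Premises 1, 6, 7, 8, 10 do not contribute to this derivation.
Thus O(¬retain_credential), which is F(retain_credential): retain_credential is forbidden.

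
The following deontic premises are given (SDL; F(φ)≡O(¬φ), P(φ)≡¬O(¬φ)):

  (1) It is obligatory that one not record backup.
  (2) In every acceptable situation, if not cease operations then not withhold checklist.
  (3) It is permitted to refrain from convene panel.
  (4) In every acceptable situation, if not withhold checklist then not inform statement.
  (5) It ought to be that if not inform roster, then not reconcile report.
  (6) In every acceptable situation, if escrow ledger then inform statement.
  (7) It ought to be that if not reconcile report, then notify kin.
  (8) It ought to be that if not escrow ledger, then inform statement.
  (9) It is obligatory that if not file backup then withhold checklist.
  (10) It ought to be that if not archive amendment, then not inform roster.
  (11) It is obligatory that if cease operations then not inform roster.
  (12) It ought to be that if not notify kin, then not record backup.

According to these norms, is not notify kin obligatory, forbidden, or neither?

Premises 6 and 8 are O(escrow_ledger → inform_statement) and O(¬escrow_ledger → inform_statement); every ideal world satisfies escrow_ledger or ¬escrow_ledger, so in either case inform_statement holds — hence O(inform_statement).
Premise 4, O(¬withhold_checklist → ¬inform_statement), contraposes to O(inform_statement → withhold_checklist); with O(inform_statement) we get O(withhold_checklist).
Premise 2 is O(¬cease_operations → ¬withhold_checklist); contrapositively O(withhold_checklist → cease_operations). Since O(withhold_checklist) holds, K gives O(cease_operations).
Premise 11 is O(cease_operations → ¬inform_roster); since O(cease_operations), deontic closure gives O(¬inform_roster).
Applying K to premise 5 (O(¬inform_roster → ¬reconcile_report)) and O(¬inform_roster) yields O(¬reconcile_report).
From O(¬reconcile_report) and premise 7, O(¬reconcile_report → notify_kin), we obtain O(notify_kin).
Premises 1, 3, 9, 10, 12 do not contribute to this derivation.
Thus O(notify_kin), which is F(¬notify_kin): ¬notify_kin is forbidden.

Forbidden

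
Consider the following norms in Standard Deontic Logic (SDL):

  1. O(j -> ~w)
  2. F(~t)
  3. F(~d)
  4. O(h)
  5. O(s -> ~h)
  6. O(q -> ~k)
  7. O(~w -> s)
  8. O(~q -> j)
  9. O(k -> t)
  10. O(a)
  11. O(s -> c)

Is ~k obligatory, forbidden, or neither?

Obligatory

Premise 4 states O(h) outright.
Premise 5 is O(s -> ~h); contrapositively O(h -> ~s). Since O(h) holds, K gives O(~s).
The contrapositive of premise 7 (O(~w -> s)) is O(~s -> w), and O(~s) is already established, so O(w).
Premise 1, O(j -> ~w), contraposes to O(w -> ~j); with O(w) we get O(~j).
Premise 8 is O(~q -> j); contrapositively O(~j -> q). Since O(~j) holds, K gives O(q).
Applying K to premise 6 (O(q -> ~k)) and O(q) yields O(~k).
Premises 2, 3, 9, 10, 11 do not contribute to this derivation.
Hence ~k is obligatory.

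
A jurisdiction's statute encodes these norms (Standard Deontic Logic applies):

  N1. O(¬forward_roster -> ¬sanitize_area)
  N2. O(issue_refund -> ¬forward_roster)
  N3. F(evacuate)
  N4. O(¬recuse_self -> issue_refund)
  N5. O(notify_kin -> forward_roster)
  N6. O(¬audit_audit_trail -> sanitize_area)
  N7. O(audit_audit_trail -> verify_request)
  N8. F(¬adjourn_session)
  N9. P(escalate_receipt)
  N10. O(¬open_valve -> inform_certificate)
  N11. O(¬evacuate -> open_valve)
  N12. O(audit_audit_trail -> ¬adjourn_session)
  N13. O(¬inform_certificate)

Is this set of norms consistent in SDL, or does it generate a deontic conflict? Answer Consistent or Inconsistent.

Premise 10 is O(¬open_valve -> inform_certificate), but O(¬open_valve) is not derivable from the premises, so it does not yield O(inform_certificate).
So O(inform_certificate) is not derivable, and the apparent clash with O(¬inform_certificate) does not arise.
A world satisfying every obligation exists (e.g. adjourn_session=true, audit_audit_trail=false, escalate_receipt=false, evacuate=false, forward_roster=true, inform_certificate=false, issue_refund=false, notify_kin=false, open_valve=true, recuse_self=true, sanitize_area=true, verify_request=false); no atom is both obligatory and forbidden, so the set is consistent.

Consistent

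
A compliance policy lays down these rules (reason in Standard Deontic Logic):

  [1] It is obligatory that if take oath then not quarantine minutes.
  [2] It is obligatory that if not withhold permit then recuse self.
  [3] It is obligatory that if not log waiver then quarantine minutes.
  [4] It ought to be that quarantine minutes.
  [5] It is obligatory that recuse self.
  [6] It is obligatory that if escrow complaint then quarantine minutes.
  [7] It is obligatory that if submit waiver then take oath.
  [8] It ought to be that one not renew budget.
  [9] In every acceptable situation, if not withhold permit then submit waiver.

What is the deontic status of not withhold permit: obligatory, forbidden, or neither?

Forbidden

From premise 4 we have O(quarantine_minutes).
The contrapositive of premise 1 (O(take_oath → ¬quarantine_minutes)) is O(quarantine_minutes → ¬take_oath), and O(quarantine_minutes) is already established, so O(¬take_oath).
Premise 7 is O(submit_waiver → take_oath); contrapositively O(¬take_oath → ¬submit_waiver). Since O(¬take_oath) holds, K gives O(¬submit_waiver).
Premise 9 is O(¬withhold_permit → submit_waiver); contrapositively O(¬submit_waiver → withhold_permit). Since O(¬submit_waiver) holds, K gives O(withhold_permit).
Premises 2, 3, 5, 6, 8 do not contribute to this derivation.
Thus O(withhold_permit), which is F(¬withhold_permit): ¬withhold_permit is forbidden.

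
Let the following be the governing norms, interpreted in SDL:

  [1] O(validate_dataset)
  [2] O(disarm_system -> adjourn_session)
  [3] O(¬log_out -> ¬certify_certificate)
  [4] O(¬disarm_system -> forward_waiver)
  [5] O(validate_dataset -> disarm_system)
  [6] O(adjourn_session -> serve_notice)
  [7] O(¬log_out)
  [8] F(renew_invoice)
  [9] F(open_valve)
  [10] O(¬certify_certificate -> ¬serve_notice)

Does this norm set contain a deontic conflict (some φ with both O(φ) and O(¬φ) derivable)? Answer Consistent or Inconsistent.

Inconsistent

From premise 1 we have O(validate_dataset).
With premise 5, O(validate_dataset -> disarm_system), the K-axiom yields O(disarm_system).
Premise 2 is O(disarm_system -> adjourn_session); since O(disarm_system), deontic closure gives O(adjourn_session).
Premise 6 is O(adjourn_session -> serve_notice); since O(adjourn_session), deontic closure gives O(serve_notice).
The contrapositive of premise 10 (O(¬certify_certificate -> ¬serve_notice)) is O(serve_notice -> certify_certificate), and O(serve_notice) is already established, so O(certify_certificate).
Premise 3, O(¬log_out -> ¬certify_certificate), contraposes to O(certify_certificate -> log_out); with O(certify_certificate) we get O(log_out).
However, premise 7 gives O(¬log_out).
We now have both O(log_out) and O(¬log_out) — log_out is simultaneously obligatory and forbidden, violating the D-axiom.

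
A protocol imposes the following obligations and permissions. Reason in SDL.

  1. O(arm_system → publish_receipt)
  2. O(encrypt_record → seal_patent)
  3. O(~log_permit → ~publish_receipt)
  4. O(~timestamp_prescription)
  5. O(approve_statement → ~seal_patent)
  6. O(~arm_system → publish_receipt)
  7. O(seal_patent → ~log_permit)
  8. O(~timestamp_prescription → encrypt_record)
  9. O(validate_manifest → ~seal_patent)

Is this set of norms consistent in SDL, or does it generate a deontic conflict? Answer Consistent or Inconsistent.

Premises 1 and 6 cover both cases: O(arm_system → publish_receipt) and O(~arm_system → publish_receipt). Since arm_system ∨ ~arm_system is a tautology, O(publish_receipt) follows.
Premise 3, O(~log_permit → ~publish_receipt), contraposes to O(publish_receipt → log_permit); with O(publish_receipt) we get O(log_permit).
Premise 7, O(seal_patent → ~log_permit), contraposes to O(log_permit → ~seal_patent); with O(log_permit) we get O(~seal_patent).
Premise 2, O(encrypt_record → seal_patent), contraposes to O(~seal_patent → ~encrypt_record); with O(~seal_patent) we get O(~encrypt_record).
Premise 8 is O(~timestamp_prescription → encrypt_record); contrapositively O(~encrypt_record → timestamp_prescription). Since O(~encrypt_record) holds, K gives O(timestamp_prescription).
Yet premise 4 states O(~timestamp_prescription).
We now have both O(timestamp_prescription) and O(~timestamp_prescription) — timestamp_prescription is simultaneously obligatory and forbidden, violating the D-axiom.

Inconsistent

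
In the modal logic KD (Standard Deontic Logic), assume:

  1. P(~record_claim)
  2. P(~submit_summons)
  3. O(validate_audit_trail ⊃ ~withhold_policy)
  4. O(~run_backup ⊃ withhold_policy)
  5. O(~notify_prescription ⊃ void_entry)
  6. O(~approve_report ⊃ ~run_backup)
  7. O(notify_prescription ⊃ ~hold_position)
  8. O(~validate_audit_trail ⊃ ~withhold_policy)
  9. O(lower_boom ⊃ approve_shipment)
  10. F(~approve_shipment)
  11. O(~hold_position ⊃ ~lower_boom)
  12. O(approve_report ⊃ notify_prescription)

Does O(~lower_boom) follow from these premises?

By case analysis on validate_audit_trail: premise 3 gives O(validate_audit_trail ⊃ ~withhold_policy) and premise 8 gives O(~validate_audit_trail ⊃ ~withhold_policy), so O(~withhold_policy) either way.
Premise 4, O(~run_backup ⊃ withhold_policy), contraposes to O(~withhold_policy ⊃ run_backup); with O(~withhold_policy) we get O(run_backup).
Premise 6 is O(~approve_report ⊃ ~run_backup); contrapositively O(run_backup ⊃ approve_report). Since O(run_backup) holds, K gives O(approve_report).
With premise 12, O(approve_report ⊃ notify_prescription), the K-axiom yields O(notify_prescription).
Applying K to premise 7 (O(notify_prescription ⊃ ~hold_position)) and O(notify_prescription) yields O(~hold_position).
Premise 11 is O(~hold_position ⊃ ~lower_boom); since O(~hold_position), deontic closure gives O(~lower_boom).
Premises 1, 2, 5, 9, 10 do not contribute to this derivation.
So O(~lower_boom) follows.

Yes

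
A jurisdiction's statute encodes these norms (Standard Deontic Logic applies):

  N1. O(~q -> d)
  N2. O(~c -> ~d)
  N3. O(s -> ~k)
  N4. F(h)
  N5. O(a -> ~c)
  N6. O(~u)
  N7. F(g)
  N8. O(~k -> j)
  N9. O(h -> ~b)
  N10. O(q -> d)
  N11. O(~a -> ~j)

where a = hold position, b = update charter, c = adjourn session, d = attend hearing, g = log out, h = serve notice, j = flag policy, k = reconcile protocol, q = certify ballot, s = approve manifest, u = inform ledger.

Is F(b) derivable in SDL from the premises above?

No

Premise 9 is O(h -> ~b), but O(h) is not derivable from the premises, so it does not yield O(~b).
No other premise forces O(~b). An ideal world satisfying every premise can still have b true, so F(b) is not derivable.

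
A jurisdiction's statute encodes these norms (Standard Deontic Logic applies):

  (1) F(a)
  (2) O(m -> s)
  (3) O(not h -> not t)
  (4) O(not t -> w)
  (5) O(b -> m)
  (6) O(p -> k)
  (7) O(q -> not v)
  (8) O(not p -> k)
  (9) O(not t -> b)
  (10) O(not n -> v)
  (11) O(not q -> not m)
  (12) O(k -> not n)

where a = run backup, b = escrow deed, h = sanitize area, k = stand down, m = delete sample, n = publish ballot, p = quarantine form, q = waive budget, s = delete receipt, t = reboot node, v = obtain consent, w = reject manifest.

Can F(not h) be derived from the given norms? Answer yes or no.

Premises 6 and 8 cover both cases: O(p -> k) and O(not p -> k). Since p ∨ not p is a tautology, O(k) follows.
With premise 12, O(k -> not n), the K-axiom yields O(not n).
With premise 10, O(not n -> v), the K-axiom yields O(v).
Premise 7, O(q -> not v), contraposes to O(v -> not q); with O(v) we get O(not q).
Applying K to premise 11 (O(not q -> not m)) and O(not q) yields O(not m).
Premise 5 is O(b -> m); contrapositively O(not m -> not b). Since O(not m) holds, K gives O(not b).
The contrapositive of premise 9 (O(not t -> b)) is O(not b -> t), and O(not b) is already established, so O(t).
Premise 3 is O(not h -> not t); contrapositively O(t -> h). Since O(t) holds, K gives O(h).
Premises 1, 2, 4 do not contribute to this derivation.
So O(h) holds, i.e. F(not h). The claim follows.

Yes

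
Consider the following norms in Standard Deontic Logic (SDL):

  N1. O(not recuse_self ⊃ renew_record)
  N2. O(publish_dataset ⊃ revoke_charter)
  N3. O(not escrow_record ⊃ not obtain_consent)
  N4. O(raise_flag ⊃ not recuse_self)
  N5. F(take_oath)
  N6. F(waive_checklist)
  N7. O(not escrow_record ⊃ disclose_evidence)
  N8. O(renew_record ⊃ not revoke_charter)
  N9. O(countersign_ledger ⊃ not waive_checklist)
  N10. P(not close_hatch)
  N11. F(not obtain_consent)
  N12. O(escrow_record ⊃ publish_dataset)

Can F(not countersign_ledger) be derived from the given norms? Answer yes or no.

No

Premise 9 is O(countersign_ledger ⊃ not waive_checklist); even if O(not waive_checklist) held, inferring O(countersign_ledger) would be affirming the consequent — invalid.
No other premise forces O(countersign_ledger). An ideal world satisfying every premise can still have not countersign_ledger true, so F(not countersign_ledger) is not derivable.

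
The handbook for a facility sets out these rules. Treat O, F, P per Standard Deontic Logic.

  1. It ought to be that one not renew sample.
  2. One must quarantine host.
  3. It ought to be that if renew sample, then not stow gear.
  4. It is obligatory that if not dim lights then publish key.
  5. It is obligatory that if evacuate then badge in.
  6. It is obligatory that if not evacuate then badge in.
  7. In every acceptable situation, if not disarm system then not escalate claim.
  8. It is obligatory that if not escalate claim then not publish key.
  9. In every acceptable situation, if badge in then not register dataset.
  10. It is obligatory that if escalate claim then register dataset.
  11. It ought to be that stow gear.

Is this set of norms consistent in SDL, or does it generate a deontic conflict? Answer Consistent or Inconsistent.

Premise 3 is O(renew_sample → ¬stow_gear), but O(renew_sample) is not derivable from the premises, so it does not yield O(¬stow_gear).
So O(¬stow_gear) is not derivable, and the apparent clash with O(stow_gear) does not arise.
A world satisfying every obligation exists (e.g. badge_in=true, dim_lights=true, disarm_system=false, escalate_claim=false, evacuate=false, publish_key=false, quarantine_host=true, register_dataset=false, renew_sample=false, stow_gear=true); no atom is both obligatory and forbidden, so the set is consistent.

Consistent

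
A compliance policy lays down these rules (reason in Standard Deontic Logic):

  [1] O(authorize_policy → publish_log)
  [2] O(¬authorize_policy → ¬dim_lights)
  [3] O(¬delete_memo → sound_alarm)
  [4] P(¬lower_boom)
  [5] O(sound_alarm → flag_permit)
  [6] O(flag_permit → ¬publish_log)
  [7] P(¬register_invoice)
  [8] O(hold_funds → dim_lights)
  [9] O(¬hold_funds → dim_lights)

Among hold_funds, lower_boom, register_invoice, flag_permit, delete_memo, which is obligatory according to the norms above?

delete_memo

By case analysis on hold_funds: premise 8 gives O(hold_funds → dim_lights) and premise 9 gives O(¬hold_funds → dim_lights), so O(dim_lights) either way.
Premise 2 is O(¬authorize_policy → ¬dim_lights); contrapositively O(dim_lights → authorize_policy). Since O(dim_lights) holds, K gives O(authorize_policy).
Premise 1 is O(authorize_policy → publish_log); since O(authorize_policy), deontic closure gives O(publish_log).
Premise 6, O(flag_permit → ¬publish_log), contraposes to O(publish_log → ¬flag_permit); with O(publish_log) we get O(¬flag_permit).
Premise 5 is O(sound_alarm → flag_permit); contrapositively O(¬flag_permit → ¬sound_alarm). Since O(¬flag_permit) holds, K gives O(¬sound_alarm).
Premise 3 is O(¬delete_memo → sound_alarm); contrapositively O(¬sound_alarm → delete_memo). Since O(¬sound_alarm) holds, K gives O(delete_memo).
So O(delete_memo) holds — delete_memo is obligatory. None of the other listed options is made obligatory by any chain of premises.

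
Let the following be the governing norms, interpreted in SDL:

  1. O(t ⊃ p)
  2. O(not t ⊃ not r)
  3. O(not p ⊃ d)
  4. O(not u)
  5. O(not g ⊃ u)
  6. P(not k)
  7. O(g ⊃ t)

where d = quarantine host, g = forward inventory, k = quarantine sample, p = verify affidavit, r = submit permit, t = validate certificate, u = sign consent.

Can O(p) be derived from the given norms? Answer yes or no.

Premise 4 states O(not u) outright.
Premise 5, O(not g ⊃ u), contraposes to O(not u ⊃ g); with O(not u) we get O(g).
From O(g) and premise 7, O(g ⊃ t), we obtain O(t).
Premise 1 is O(t ⊃ p); since O(t), deontic closure gives O(p).
Premises 2, 3, 6 do not contribute to this derivation.
So O(p) follows.

Yes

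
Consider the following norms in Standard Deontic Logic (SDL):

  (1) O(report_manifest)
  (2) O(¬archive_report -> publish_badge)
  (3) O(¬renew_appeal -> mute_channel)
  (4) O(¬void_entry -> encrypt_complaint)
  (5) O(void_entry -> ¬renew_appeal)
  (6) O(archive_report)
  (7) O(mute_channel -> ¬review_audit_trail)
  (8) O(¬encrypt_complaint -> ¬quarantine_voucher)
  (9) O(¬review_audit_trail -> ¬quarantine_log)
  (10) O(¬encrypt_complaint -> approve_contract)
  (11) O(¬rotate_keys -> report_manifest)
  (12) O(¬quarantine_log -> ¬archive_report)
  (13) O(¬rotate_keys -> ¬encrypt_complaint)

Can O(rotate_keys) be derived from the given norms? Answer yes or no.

Yes

Premise 6 states O(archive_report) outright.
The contrapositive of premise 12 (O(¬quarantine_log -> ¬archive_report)) is O(archive_report -> quarantine_log), and O(archive_report) is already established, so O(quarantine_log).
Premise 9 is O(¬review_audit_trail -> ¬quarantine_log); contrapositively O(quarantine_log -> review_audit_trail). Since O(quarantine_log) holds, K gives O(review_audit_trail).
Premise 7, O(mute_channel -> ¬review_audit_trail), contraposes to O(review_audit_trail -> ¬mute_channel); with O(review_audit_trail) we get O(¬mute_channel).
Premise 3 is O(¬renew_appeal -> mute_channel); contrapositively O(¬mute_channel -> renew_appeal). Since O(¬mute_channel) holds, K gives O(renew_appeal).
The contrapositive of premise 5 (O(void_entry -> ¬renew_appeal)) is O(renew_appeal -> ¬void_entry), and O(renew_appeal) is already established, so O(¬void_entry).
Premise 4 is O(¬void_entry -> encrypt_complaint); since O(¬void_entry), deontic closure gives O(encrypt_complaint).
The contrapositive of premise 13 (O(¬rotate_keys -> ¬encrypt_complaint)) is O(encrypt_complaint -> rotate_keys), and O(encrypt_complaint) is already established, so O(rotate_keys).
Premises 1, 2, 8, 10, 11 do not contribute to this derivation.
So O(rotate_keys) follows.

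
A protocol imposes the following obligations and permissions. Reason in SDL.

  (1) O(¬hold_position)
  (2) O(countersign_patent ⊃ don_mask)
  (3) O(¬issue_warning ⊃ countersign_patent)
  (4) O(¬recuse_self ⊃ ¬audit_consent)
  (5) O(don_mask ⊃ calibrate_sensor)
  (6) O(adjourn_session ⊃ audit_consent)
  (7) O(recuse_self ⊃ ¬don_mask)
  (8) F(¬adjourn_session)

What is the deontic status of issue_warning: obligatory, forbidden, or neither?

Obligatory

F(¬adjourn_session) at premise 8 means O(adjourn_session).
With premise 6, O(adjourn_session ⊃ audit_consent), the K-axiom yields O(audit_consent).
The contrapositive of premise 4 (O(¬recuse_self ⊃ ¬audit_consent)) is O(audit_consent ⊃ recuse_self), and O(audit_consent) is already established, so O(recuse_self).
From O(recuse_self) and premise 7, O(recuse_self ⊃ ¬don_mask), we obtain O(¬don_mask).
Premise 2 is O(countersign_patent ⊃ don_mask); contrapositively O(¬don_mask ⊃ ¬countersign_patent). Since O(¬don_mask) holds, K gives O(¬countersign_patent).
Premise 3 is O(¬issue_warning ⊃ countersign_patent); contrapositively O(¬countersign_patent ⊃ issue_warning). Since O(¬countersign_patent) holds, K gives O(issue_warning).
Premises 1, 5 do not contribute to this derivation.
Hence issue_warning is obligatory.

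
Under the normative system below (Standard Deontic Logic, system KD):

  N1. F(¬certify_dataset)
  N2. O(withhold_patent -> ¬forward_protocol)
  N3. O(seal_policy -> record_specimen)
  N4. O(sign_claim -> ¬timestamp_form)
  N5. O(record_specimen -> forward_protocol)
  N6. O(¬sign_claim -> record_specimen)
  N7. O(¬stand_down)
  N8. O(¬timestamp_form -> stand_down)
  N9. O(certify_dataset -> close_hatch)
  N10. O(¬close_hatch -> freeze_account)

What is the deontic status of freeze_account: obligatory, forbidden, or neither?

Premise 10 is O(¬close_hatch -> freeze_account), but O(¬close_hatch) is not derivable from the premises, so it does not yield O(freeze_account).
No premise or chain of K-axiom applications forces O(freeze_account), and none forces O(¬freeze_account). So freeze_account is neither obligatory nor forbidden under these norms.

Neither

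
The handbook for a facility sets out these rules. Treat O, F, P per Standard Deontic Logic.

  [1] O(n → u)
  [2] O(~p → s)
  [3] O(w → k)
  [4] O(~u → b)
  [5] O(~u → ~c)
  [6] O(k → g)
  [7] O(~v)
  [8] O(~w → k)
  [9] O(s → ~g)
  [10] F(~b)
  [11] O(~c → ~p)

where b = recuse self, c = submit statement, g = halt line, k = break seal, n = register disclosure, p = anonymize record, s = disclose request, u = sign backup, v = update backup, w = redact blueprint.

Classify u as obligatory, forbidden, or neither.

Obligatory

By case analysis on w: premise 3 gives O(w → k) and premise 8 gives O(~w → k), so O(k) either way.
Applying K to premise 6 (O(k → g)) and O(k) yields O(g).
Premise 9 is O(s → ~g); contrapositively O(g → ~s). Since O(g) holds, K gives O(~s).
The contrapositive of premise 2 (O(~p → s)) is O(~s → p), and O(~s) is already established, so O(p).
Premise 11, O(~c → ~p), contraposes to O(p → c); with O(p) we get O(c).
The contrapositive of premise 5 (O(~u → ~c)) is O(c → u), and O(c) is already established, so O(u).
Premises 1, 4, 7, 10 do not contribute to this derivation.
Hence u is obligatory.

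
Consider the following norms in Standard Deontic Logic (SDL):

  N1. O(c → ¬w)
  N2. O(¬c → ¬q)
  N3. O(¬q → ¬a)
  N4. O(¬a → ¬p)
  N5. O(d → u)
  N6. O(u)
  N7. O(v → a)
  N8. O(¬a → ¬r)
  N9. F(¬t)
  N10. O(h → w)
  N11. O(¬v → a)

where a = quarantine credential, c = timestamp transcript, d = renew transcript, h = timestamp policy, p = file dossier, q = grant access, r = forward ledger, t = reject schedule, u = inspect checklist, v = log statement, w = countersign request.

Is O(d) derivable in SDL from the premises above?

No

Premise 5 is O(d → u); even if O(u) held, inferring O(d) would be affirming the consequent — invalid.
No other premise forces O(d). An ideal world satisfying every premise can still have d false, so O(d) is not derivable.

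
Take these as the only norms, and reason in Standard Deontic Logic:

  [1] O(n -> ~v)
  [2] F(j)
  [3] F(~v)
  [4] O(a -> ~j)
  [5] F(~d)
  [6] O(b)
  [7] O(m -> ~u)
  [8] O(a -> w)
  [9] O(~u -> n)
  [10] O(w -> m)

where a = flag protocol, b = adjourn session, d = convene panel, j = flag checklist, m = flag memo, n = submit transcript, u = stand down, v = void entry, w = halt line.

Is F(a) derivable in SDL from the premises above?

Yes

F(~v) at premise 3 means O(v).
The contrapositive of premise 1 (O(n -> ~v)) is O(v -> ~n), and O(v) is already established, so O(~n).
Premise 9 is O(~u -> n); contrapositively O(~n -> u). Since O(~n) holds, K gives O(u).
Premise 7, O(m -> ~u), contraposes to O(u -> ~m); with O(u) we get O(~m).
Premise 10, O(w -> m), contraposes to O(~m -> ~w); with O(~m) we get O(~w).
Premise 8 is O(a -> w); contrapositively O(~w -> ~a). Since O(~w) holds, K gives O(~a).
Premises 2, 4, 5, 6 do not contribute to this derivation.
So O(~a) holds, i.e. F(a). The claim follows.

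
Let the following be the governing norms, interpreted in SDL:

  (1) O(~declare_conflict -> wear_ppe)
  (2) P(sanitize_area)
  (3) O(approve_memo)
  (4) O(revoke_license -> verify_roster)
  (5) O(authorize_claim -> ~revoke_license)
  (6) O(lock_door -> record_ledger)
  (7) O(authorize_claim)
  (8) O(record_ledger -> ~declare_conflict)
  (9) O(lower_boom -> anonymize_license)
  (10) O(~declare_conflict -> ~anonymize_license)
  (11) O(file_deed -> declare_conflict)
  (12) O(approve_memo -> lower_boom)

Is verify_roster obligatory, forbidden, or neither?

Premise 4 is O(revoke_license -> verify_roster), but O(revoke_license) is not derivable from the premises, so it does not yield O(verify_roster).
No premise or chain of K-axiom applications forces O(verify_roster), and none forces O(~verify_roster). So verify_roster is neither obligatory nor forbidden under these norms.

Neither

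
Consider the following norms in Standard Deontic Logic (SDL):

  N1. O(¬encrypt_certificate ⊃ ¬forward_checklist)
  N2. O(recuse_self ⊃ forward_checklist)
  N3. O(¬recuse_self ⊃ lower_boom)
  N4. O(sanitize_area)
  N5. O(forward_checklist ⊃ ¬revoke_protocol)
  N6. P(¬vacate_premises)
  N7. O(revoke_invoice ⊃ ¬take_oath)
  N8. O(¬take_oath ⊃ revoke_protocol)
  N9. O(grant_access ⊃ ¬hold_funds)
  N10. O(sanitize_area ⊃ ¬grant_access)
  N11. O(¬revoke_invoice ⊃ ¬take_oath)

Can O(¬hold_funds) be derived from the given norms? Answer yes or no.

Premise 9 is O(grant_access ⊃ ¬hold_funds), but O(grant_access) is not derivable from the premises, so it does not yield O(¬hold_funds).
No other premise forces O(¬hold_funds). An ideal world satisfying every premise can still have ¬hold_funds false, so O(¬hold_funds) is not derivable.

No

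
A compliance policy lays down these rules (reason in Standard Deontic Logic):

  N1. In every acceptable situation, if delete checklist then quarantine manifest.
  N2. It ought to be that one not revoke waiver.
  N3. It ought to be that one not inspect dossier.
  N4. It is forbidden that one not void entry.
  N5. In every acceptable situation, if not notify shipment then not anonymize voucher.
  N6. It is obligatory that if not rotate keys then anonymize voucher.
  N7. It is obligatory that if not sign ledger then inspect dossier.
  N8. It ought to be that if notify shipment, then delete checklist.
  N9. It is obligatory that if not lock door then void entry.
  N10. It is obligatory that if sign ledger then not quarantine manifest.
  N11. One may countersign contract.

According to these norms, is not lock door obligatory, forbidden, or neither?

Premise 9 is O(¬lock_door → void_entry); even if O(void_entry) held, inferring O(¬lock_door) would be affirming the consequent — invalid.
No premise or chain of K-axiom applications forces O(¬lock_door), and none forces O(lock_door). So ¬lock_door is neither obligatory nor forbidden under these norms.

Neither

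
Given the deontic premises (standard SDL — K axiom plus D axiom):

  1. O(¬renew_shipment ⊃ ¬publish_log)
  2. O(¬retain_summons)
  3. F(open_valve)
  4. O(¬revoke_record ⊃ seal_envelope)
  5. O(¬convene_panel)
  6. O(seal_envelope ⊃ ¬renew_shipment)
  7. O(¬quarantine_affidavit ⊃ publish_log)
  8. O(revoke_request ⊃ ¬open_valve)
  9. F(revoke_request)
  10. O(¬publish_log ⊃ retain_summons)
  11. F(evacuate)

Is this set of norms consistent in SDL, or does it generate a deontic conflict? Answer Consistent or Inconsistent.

Premise 8 is O(revoke_request ⊃ ¬open_valve); even if O(¬open_valve) held, inferring O(revoke_request) would be affirming the consequent — invalid.
So O(revoke_request) is not derivable, and the apparent clash with O(¬revoke_request) does not arise.
A world satisfying every obligation exists (e.g. convene_panel=false, evacuate=false, open_valve=false, publish_log=true, quarantine_affidavit=false, renew_shipment=true, retain_summons=false, revoke_record=true, revoke_request=false, seal_envelope=false); no atom is both obligatory and forbidden, so the set is consistent.

Consistent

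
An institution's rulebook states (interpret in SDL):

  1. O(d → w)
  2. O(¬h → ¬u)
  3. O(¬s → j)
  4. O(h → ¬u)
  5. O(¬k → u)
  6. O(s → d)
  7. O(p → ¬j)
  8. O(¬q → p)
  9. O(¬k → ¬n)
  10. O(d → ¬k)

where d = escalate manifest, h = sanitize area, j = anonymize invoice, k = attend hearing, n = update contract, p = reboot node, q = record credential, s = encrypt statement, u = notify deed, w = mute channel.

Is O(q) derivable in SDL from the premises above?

Yes

By case analysis on h: premise 4 gives O(h → ¬u) and premise 2 gives O(¬h → ¬u), so O(¬u) either way.
Premise 5 is O(¬k → u); contrapositively O(¬u → k). Since O(¬u) holds, K gives O(k).
Premise 10, O(d → ¬k), contraposes to O(k → ¬d); with O(k) we get O(¬d).
The contrapositive of premise 6 (O(s → d)) is O(¬d → ¬s), and O(¬d) is already established, so O(¬s).
From O(¬s) and premise 3, O(¬s → j), we obtain O(j).
The contrapositive of premise 7 (O(p → ¬j)) is O(j → ¬p), and O(j) is already established, so O(¬p).
Premise 8 is O(¬q → p); contrapositively O(¬p → q). Since O(¬p) holds, K gives O(q).
Premises 1, 9 do not contribute to this derivation.
So O(q) follows.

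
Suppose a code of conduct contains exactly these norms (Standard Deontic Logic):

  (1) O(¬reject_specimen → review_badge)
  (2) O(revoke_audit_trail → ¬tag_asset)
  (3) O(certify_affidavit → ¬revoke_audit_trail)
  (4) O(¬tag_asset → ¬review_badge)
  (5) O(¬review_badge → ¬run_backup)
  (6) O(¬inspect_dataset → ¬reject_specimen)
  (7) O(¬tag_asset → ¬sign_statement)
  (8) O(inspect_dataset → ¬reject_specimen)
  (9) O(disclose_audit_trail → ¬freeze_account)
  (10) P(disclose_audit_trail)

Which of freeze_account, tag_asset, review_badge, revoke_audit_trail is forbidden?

revoke_audit_trail

Premises 8 and 6 are O(inspect_dataset → ¬reject_specimen) and O(¬inspect_dataset → ¬reject_specimen); every ideal world satisfies inspect_dataset or ¬inspect_dataset, so in either case ¬reject_specimen holds — hence O(¬reject_specimen).
With premise 1, O(¬reject_specimen → review_badge), the K-axiom yields O(review_badge).
Premise 4, O(¬tag_asset → ¬review_badge), contraposes to O(review_badge → tag_asset); with O(review_badge) we get O(tag_asset).
Premise 2 is O(revoke_audit_trail → ¬tag_asset); contrapositively O(tag_asset → ¬revoke_audit_trail). Since O(tag_asset) holds, K gives O(¬revoke_audit_trail).
So O(¬revoke_audit_trail) holds, i.e. revoke_audit_trail is forbidden. None of the other listed options is forbidden under the premises.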